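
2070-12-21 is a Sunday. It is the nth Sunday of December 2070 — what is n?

Day 21 falls in week ⌈21/7⌉ of the month.
Days 1–7 hold the 1st Sunday, 8–14 the 2nd, 15–21 the 3rd, 22–28 the 4th, 29–31 the 5th.
21 is in the range for the 3rd.

3rd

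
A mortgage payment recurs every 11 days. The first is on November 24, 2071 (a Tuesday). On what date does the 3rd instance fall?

December 16, 2071

The 3rd occurrence is 2 intervals after the first: 2 × 11 = 22 days after November 24, 2071.
November has 30 days — 6 days to the end of November leaves 16.
16 days into December → December 16, 2071.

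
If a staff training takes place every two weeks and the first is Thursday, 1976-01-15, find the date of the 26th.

1976-12-30

The 26th occurrence is 25 intervals after the first: 25 × 14 = 350 days after 1976-01-15.
January has 31 days — 16 days to the end of January leaves 334.
February has 29 days (305 left).
March has 31 days (274 left).
April has 30 days (244 left).
May has 31 days (213 left).
June has 30 days (183 left).
July has 31 days (152 left).
August has 31 days (121 left).
September has 30 days (91 left).
October has 31 days (60 left).
November has 30 days (30 left).
30 days into December → 1976-12-30.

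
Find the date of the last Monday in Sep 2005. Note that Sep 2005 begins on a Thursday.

Sep 2005 begins on a Thursday, so the first Monday is Sep 5 (4 days later).
Sep 2005 has 30 days. Adding weeks: 5, 12, 19, 26 — the last one ≤ 30 is the 26th.

Sep 26, 2005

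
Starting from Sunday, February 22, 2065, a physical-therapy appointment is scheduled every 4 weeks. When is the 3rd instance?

April 19, 2065

The 3rd occurrence is 2 intervals after the first: 2 × 28 = 56 days after February 22, 2065.
February has 28 days — 6 days to the end of February leaves 50.
March has 31 days (19 left).
19 days into April → April 19, 2065.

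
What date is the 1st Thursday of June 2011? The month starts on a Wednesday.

June 2011 begins on a Wednesday, so the first Thursday is June 2 (1 day later).

2011-06-02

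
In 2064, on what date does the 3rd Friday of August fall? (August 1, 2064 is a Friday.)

August 2064 begins on a Friday, so the first Friday is August 1.
The 3rd Friday is 2 weeks later: 1 + 14 = 15.

2064-08-15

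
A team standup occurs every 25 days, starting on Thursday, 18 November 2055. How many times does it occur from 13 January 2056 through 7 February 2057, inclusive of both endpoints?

15

Occurrences land 25·i days after 18 November 2055 for i = 0, 1, 2, …
13 January 2056 is 56 days after the start; 56 ÷ 25 = 2 remainder 6; since the remainder is 6, round up to i = 3. First occurrence in the window: #4 on 1 February 2056 (3×25 = 75 days in).
7 February 2057 is 447 days after the start; 447 ÷ 25 = 17 remainder 22. Last occurrence in the window: #18 on 16 January 2057.
Occurrences #4 through #18: 15 in total.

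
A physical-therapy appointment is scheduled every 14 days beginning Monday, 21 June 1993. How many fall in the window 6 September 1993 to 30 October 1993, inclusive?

Occurrences land 14·i days after 21 June 1993 for i = 0, 1, 2, …
6 September 1993 is 77 days after the start; 77 ÷ 14 = 5 remainder 7; since the remainder is 7, round up to i = 6. First occurrence in the window: #7 on 13 September 1993 (6×14 = 84 days in).
30 October 1993 is 131 days after the start; 131 ÷ 14 = 9 remainder 5. Last occurrence in the window: #10 on 25 October 1993.
Occurrences #7 through #10: 4 in total.

4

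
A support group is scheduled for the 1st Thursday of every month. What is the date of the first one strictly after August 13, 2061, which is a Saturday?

August 2061 starts on a Monday, so its 1st Thursday is August 4, 2061 (3 days in).
That is not after August 13, 2061, so look at September 2061.
September 2061 starts on a Thursday, so its 1st Thursday is September 1, 2061.

September 1, 2061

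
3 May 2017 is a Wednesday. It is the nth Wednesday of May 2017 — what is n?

Day 3 falls in week ⌈3/7⌉ of the month.
Days 1–7 hold the 1st Wednesday, 8–14 the 2nd, 15–21 the 3rd, 22–28 the 4th, 29–31 the 5th.
3 is in the range for the 1st.

1st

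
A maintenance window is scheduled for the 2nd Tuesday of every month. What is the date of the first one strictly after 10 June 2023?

June 2023 starts on a Thursday; its first Tuesday is the 6th, so the 2nd Tuesday is the 13th — 13 June 2023.
13 June 2023 is after 10 June 2023, so that is the next one.

13 June 2023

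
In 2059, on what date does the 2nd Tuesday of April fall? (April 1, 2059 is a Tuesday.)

April 2059 begins on a Tuesday, so the first Tuesday is April 1.
The 2nd Tuesday is 1 weeks later: 1 + 7 = 8.

April 8, 2059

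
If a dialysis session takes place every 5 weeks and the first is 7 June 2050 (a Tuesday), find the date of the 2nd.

The 2nd occurrence is 1 interval after the first: 1 × 35 = 35 days after 7 June 2050.
June has 30 days — 23 days to the end of June leaves 12.
12 days into July → 12 July 2050.

12 July 2050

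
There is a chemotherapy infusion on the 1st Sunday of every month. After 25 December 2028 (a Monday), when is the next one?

7 January 2029

December 2028 starts on a Friday, so its 1st Sunday is 3 December 2028 (2 days in).
That is not after 25 December 2028, so look at January 2029.
January 2029 starts on a Monday, so its 1st Sunday is 7 January 2029 (6 days in).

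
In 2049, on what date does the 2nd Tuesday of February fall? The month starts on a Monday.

9 February 2049

February 2049 begins on a Monday, so the first Tuesday is February 2 (1 day later).
The 2nd Tuesday is 1 weeks later: 2 + 7 = 9.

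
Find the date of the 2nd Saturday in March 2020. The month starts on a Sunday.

March 2020 begins on a Sunday, so the first Saturday is March 7 (6 days later).
The 2nd Saturday is 1 weeks later: 7 + 7 = 14.

14 March 2020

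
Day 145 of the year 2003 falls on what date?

2003-05-25

January has 31 days (145 − 31 = 114 remain).
February has 28 days (114 − 28 = 86 remain).
March has 31 days (86 − 31 = 55 remain).
April has 30 days (55 − 30 = 25 remain).
25 into May → May 25.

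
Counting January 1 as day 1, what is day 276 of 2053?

January has 31 days (276 − 31 = 245 remain).
February has 28 days (245 − 28 = 217 remain).
March has 31 days (217 − 31 = 186 remain).
April has 30 days (186 − 30 = 156 remain).
May has 31 days (156 − 31 = 125 remain).
June has 30 days (125 − 30 = 95 remain).
July has 31 days (95 − 31 = 64 remain).
August has 31 days (64 − 31 = 33 remain).
September has 30 days (33 − 30 = 3 remain).
3 into October → October 3.

2053-10-03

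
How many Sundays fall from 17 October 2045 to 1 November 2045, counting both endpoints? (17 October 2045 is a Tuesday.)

17 October 2045 is a Tuesday; the first Sunday on or after it is 22 October 2045 (5 days later).
From 22 October 2045 to 1 November 2045: 9 + 1 = 10 days (rest of October, November).
10 ÷ 7 = 1 full weeks with remainder 3, so 1 more Sundays after the first → 2.

2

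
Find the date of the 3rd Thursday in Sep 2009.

Sep 17, 2009

The first Thursday of Sep 2009 is Sep 3.
The 3rd Thursday is 2 weeks later: 3 + 14 = 17.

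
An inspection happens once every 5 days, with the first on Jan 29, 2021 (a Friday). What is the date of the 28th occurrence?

The 28th occurrence is 27 intervals after the first: 27 × 5 = 135 days after Jan 29, 2021.
Jan has 31 days — 2 days to the end of Jan leaves 133.
Feb has 28 days (105 left).
Mar has 31 days (74 left).
Apr has 30 days (44 left).
May has 31 days (13 left).
13 days into Jun → Jun 13, 2021.

Jun 13, 2021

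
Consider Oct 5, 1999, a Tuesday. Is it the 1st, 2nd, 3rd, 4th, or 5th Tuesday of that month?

1st

Day 5 falls in week ⌈5/7⌉ of the month.
Days 1–7 hold the 1st Tuesday, 8–14 the 2nd, 15–21 the 3rd, 22–28 the 4th, 29–31 the 5th.
5 is in the range for the 1st.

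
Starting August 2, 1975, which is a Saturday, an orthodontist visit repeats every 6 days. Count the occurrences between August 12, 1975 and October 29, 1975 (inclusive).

13

Occurrences land 6·i days after August 2, 1975 for i = 0, 1, 2, …
August 12, 1975 is 10 days after the start; 10 ÷ 6 = 1 remainder 4; since the remainder is 4, round up to i = 2. First occurrence in the window: #3 on August 14, 1975 (2×6 = 12 days in).
October 29, 1975 is 88 days after the start; 88 ÷ 6 = 14 remainder 4. Last occurrence in the window: #15 on October 25, 1975.
Occurrences #3 through #15: 13 in total.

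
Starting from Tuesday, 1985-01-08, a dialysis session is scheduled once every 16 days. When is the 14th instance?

The 14th occurrence is 13 intervals after the first: 13 × 16 = 208 days after 1985-01-08.
January has 31 days — 23 days to the end of January leaves 185.
February has 28 days (157 left).
March has 31 days (126 left).
April has 30 days (96 left).
May has 31 days (65 left).
June has 30 days (35 left).
July has 31 days (4 left).
4 days into August → 1985-08-04.

1985-08-04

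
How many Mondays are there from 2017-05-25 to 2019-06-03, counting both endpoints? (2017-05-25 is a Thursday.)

2017-05-25 is a Thursday; the first Monday on or after it is 2017-05-29 (4 days later).
From 2017-05-29 to 2019-06-03: 216 + 365 + 154 = 735 days (rest of 2017, 2018, to 2019-06-03 in 2019).
735 ÷ 7 = 105 full weeks with remainder 0, so 105 more Mondays after the first → 106.

106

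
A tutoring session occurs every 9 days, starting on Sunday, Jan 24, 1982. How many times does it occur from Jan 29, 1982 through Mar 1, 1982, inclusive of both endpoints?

4

Occurrences land 9·i days after Jan 24, 1982 for i = 0, 1, 2, …
Jan 29, 1982 is 5 days after the start; 5 ÷ 9 = 0 remainder 5; since the remainder is 5, round up to i = 1. First occurrence in the window: #2 on Feb 2, 1982 (1×9 = 9 days in).
Mar 1, 1982 is 36 days after the start; 36 ÷ 9 = 4 remainder 0. Last occurrence in the window: #5 on Mar 1, 1982.
Occurrences #2 through #5: 4 in total.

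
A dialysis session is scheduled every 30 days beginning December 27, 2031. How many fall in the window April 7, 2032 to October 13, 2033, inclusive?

18

Occurrences land 30·i days after December 27, 2031 for i = 0, 1, 2, …
April 7, 2032 is 102 days after the start; 102 ÷ 30 = 3 remainder 12; since the remainder is 12, round up to i = 4. First occurrence in the window: #5 on April 25, 2032 (4×30 = 120 days in).
October 13, 2033 is 656 days after the start; 656 ÷ 30 = 21 remainder 26. Last occurrence in the window: #22 on September 17, 2033.
Occurrences #5 through #22: 18 in total.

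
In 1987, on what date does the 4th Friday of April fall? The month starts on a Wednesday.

April 1987 begins on a Wednesday, so the first Friday is April 3 (2 days later).
The 4th Friday is 3 weeks later: 3 + 21 = 24.

1987-04-24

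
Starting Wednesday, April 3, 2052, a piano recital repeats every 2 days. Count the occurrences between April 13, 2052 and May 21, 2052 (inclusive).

Occurrences land 2·i days after April 3, 2052 for i = 0, 1, 2, …
April 13, 2052 is 10 days after the start; 10 ÷ 2 = 5 remainder 0. First occurrence in the window: #6 on April 13, 2052 (5×2 = 10 days in).
May 21, 2052 is 48 days after the start; 48 ÷ 2 = 24 remainder 0. Last occurrence in the window: #25 on May 21, 2052.
Occurrences #6 through #25: 20 in total.

20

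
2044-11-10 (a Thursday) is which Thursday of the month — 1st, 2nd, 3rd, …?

Day 10 falls in week ⌈10/7⌉ of the month.
Days 1–7 hold the 1st Thursday, 8–14 the 2nd, 15–21 the 3rd, 22–28 the 4th, 29–31 the 5th.
10 is in the range for the 2nd.

2nd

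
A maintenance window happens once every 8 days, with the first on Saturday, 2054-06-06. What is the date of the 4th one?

2054-06-30

The 4th occurrence is 3 intervals after the first: 3 × 8 = 24 days after 2054-06-06.
24 days later is 2054-06-30.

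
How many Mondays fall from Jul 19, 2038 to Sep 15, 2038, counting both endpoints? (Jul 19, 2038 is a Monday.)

9

Jul 19, 2038 is a Monday; the first Monday on or after it is Jul 19, 2038.
From Jul 19, 2038 to Sep 15, 2038: 12 + 31 + 15 = 58 days (rest of Jul, Aug, Sep).
58 ÷ 7 = 8 full weeks with remainder 2, so 8 more Mondays after the first → 9.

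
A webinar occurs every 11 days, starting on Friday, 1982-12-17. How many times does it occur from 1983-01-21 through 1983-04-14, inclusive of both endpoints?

7

Occurrences land 11·i days after 1982-12-17 for i = 0, 1, 2, …
1983-01-21 is 35 days after the start; 35 ÷ 11 = 3 remainder 2; since the remainder is 2, round up to i = 4. First occurrence in the window: #5 on 1983-01-30 (4×11 = 44 days in).
1983-04-14 is 118 days after the start; 118 ÷ 11 = 10 remainder 8. Last occurrence in the window: #11 on 1983-04-06.
Occurrences #5 through #11: 7 in total.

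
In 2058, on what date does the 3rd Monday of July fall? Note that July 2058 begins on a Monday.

2058-07-15

July 2058 begins on a Monday, so the first Monday is July 1.
The 3rd Monday is 2 weeks later: 1 + 14 = 15.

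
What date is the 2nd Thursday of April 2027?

The first Thursday of April 2027 is April 1.
The 2nd Thursday is 1 weeks later: 1 + 7 = 8.

2027-04-08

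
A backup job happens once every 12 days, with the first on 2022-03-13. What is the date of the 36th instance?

2023-05-07

The 36th occurrence is 35 intervals after the first: 35 × 12 = 420 days after 2022-03-13.
March has 31 days — 18 days to the end of March leaves 402.
From end of March to end of 2022 is 275 days (127 left).
January has 31 days (96 left).
February has 28 days (68 left).
March has 31 days (37 left).
April has 30 days (7 left).
7 days into May → 2023-05-07.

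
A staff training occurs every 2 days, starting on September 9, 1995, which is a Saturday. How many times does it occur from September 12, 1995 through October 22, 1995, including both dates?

Occurrences land 2·i days after September 9, 1995 for i = 0, 1, 2, …
September 12, 1995 is 3 days after the start; 3 ÷ 2 = 1 remainder 1; since the remainder is 1, round up to i = 2. First occurrence in the window: #3 on September 13, 1995 (2×2 = 4 days in).
October 22, 1995 is 43 days after the start; 43 ÷ 2 = 21 remainder 1. Last occurrence in the window: #22 on October 21, 1995.
Occurrences #3 through #22: 20 in total.

20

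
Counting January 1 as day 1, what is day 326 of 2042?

2042-11-22

January has 31 days (326 − 31 = 295 remain).
February has 28 days (295 − 28 = 267 remain).
March has 31 days (267 − 31 = 236 remain).
April has 30 days (236 − 30 = 206 remain).
May has 31 days (206 − 31 = 175 remain).
June has 30 days (175 − 30 = 145 remain).
July has 31 days (145 − 31 = 114 remain).
August has 31 days (114 − 31 = 83 remain).
September has 30 days (83 − 30 = 53 remain).
October has 31 days (53 − 31 = 22 remain).
22 into November → November 22.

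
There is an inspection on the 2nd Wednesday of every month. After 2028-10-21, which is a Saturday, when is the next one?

October 2028 starts on a Sunday; its first Wednesday is the 4th, so the 2nd Wednesday is the 11th — 2028-10-11.
That is not after 2028-10-21, so look at November 2028.
November 2028 starts on a Wednesday; its first Wednesday is the 1st, so the 2nd Wednesday is the 8th — 2028-11-08.

2028-11-08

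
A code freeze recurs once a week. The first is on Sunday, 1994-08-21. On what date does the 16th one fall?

The 16th occurrence is 15 intervals after the first: 15 × 7 = 105 days after 1994-08-21.
August has 31 days — 10 days to the end of August leaves 95.
September has 30 days (65 left).
October has 31 days (34 left).
November has 30 days (4 left).
4 days into December → 1994-12-04.

1994-12-04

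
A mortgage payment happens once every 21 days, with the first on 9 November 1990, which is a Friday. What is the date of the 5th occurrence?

1 February 1991

The 5th occurrence is 4 intervals after the first: 4 × 21 = 84 days after 9 November 1990.
November has 30 days — 21 days to the end of November leaves 63.
December has 31 days (32 left).
January has 31 days (1 left).
1 day into February → 1 February 1991.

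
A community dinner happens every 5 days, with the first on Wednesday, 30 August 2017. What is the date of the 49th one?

The 49th occurrence is 48 intervals after the first: 48 × 5 = 240 days after 30 August 2017.
August has 31 days — 1 day to the end of August leaves 239.
September has 30 days (209 left).
October has 31 days (178 left).
November has 30 days (148 left).
December has 31 days (117 left).
January has 31 days (86 left).
February has 28 days (58 left).
March has 31 days (27 left).
27 days into April → 27 April 2018.

27 April 2018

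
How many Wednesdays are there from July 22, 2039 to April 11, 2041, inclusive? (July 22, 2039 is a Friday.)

July 22, 2039 is a Friday; the first Wednesday on or after it is July 27, 2039 (5 days later).
From July 27, 2039 to April 11, 2041: 157 + 366 + 101 = 624 days (rest of 2039, 2040, to April 11, 2041 in 2041).
624 ÷ 7 = 89 full weeks with remainder 1, so 89 more Wednesdays after the first → 90.

90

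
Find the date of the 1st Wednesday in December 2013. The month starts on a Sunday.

December 2013 begins on a Sunday, so the first Wednesday is December 4 (3 days later).

2013-12-04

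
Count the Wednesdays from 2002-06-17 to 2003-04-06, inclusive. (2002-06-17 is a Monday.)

42

2002-06-17 is a Monday; the first Wednesday on or after it is 2002-06-19 (2 days later).
From 2002-06-19 to 2003-04-06: 11 + 31 + 31 + 30 + 31 + 30 + 31 + 31 + 28 + 31 + 6 = 291 days (rest of June, July, August, September, October, November, December, January, February, March, April).
291 ÷ 7 = 41 full weeks with remainder 4, so 41 more Wednesdays after the first → 42.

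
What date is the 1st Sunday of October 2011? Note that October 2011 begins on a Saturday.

2 October 2011

October 2011 begins on a Saturday, so the first Sunday is October 2 (1 day later).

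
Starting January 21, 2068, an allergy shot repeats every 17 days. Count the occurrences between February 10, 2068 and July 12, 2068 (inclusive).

Occurrences land 17·i days after January 21, 2068 for i = 0, 1, 2, …
February 10, 2068 is 20 days after the start; 20 ÷ 17 = 1 remainder 3; since the remainder is 3, round up to i = 2. First occurrence in the window: #3 on February 24, 2068 (2×17 = 34 days in).
July 12, 2068 is 173 days after the start; 173 ÷ 17 = 10 remainder 3. Last occurrence in the window: #11 on July 9, 2068.
Occurrences #3 through #11: 9 in total.

9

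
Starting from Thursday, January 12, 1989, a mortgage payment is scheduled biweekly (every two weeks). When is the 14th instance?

July 13, 1989

The 14th occurrence is 13 intervals after the first: 13 × 14 = 182 days after January 12, 1989.
January has 31 days — 19 days to the end of January leaves 163.
February has 28 days (135 left).
March has 31 days (104 left).
April has 30 days (74 left).
May has 31 days (43 left).
June has 30 days (13 left).
13 days into July → July 13, 1989.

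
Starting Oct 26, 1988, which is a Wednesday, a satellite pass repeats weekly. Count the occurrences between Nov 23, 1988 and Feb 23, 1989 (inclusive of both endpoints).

14

Occurrences land 7·i days after Oct 26, 1988 for i = 0, 1, 2, …
Nov 23, 1988 is 28 days after the start; 28 ÷ 7 = 4 remainder 0. First occurrence in the window: #5 on Nov 23, 1988 (4×7 = 28 days in).
Feb 23, 1989 is 120 days after the start; 120 ÷ 7 = 17 remainder 1. Last occurrence in the window: #18 on Feb 22, 1989.
Occurrences #5 through #18: 14 in total.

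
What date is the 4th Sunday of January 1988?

The first Sunday of January 1988 is January 3.
The 4th Sunday is 3 weeks later: 3 + 21 = 24.

1988-01-24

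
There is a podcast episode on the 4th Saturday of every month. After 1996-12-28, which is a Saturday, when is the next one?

December 1996 starts on a Sunday; its first Saturday is the 7th, so the 4th Saturday is the 28th — 1996-12-28.
That is not after 1996-12-28, so look at January 1997.
January 1997 starts on a Wednesday; its first Saturday is the 4th, so the 4th Saturday is the 25th — 1997-01-25.

1997-01-25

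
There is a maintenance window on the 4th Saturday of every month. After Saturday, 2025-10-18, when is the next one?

October 2025 starts on a Wednesday; its first Saturday is the 4th, so the 4th Saturday is the 25th — 2025-10-25.
2025-10-25 is after 2025-10-18, so that is the next one.

2025-10-25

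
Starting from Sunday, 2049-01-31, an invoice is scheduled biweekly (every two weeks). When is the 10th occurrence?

The 10th occurrence is 9 intervals after the first: 9 × 14 = 126 days after 2049-01-31.
January has 31 days — 0 days to the end of January leaves 126.
February has 28 days (98 left).
March has 31 days (67 left).
April has 30 days (37 left).
May has 31 days (6 left).
6 days into June → 2049-06-06.

2049-06-06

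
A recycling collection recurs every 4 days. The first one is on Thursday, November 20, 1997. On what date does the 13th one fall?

January 7, 1998

The 13th occurrence is 12 intervals after the first: 12 × 4 = 48 days after November 20, 1997.
November has 30 days — 10 days to the end of November leaves 38.
December has 31 days (7 left).
7 days into January → January 7, 1998.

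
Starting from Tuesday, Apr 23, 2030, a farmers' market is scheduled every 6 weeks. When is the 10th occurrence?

May 6, 2031

The 10th occurrence is 9 intervals after the first: 9 × 42 = 378 days after Apr 23, 2030.
Apr has 30 days — 7 days to the end of Apr leaves 371.
May has 31 days (340 left).
Jun has 30 days (310 left).
Jul has 31 days (279 left).
Aug has 31 days (248 left).
Sep has 30 days (218 left).
Oct has 31 days (187 left).
Nov has 30 days (157 left).
Dec has 31 days (126 left).
Jan has 31 days (95 left).
Feb has 28 days (67 left).
Mar has 31 days (36 left).
Apr has 30 days (6 left).
6 days into May → May 6, 2031.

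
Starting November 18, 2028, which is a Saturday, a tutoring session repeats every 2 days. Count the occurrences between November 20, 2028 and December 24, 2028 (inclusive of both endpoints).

18

Occurrences land 2·i days after November 18, 2028 for i = 0, 1, 2, …
November 20, 2028 is 2 days after the start; 2 ÷ 2 = 1 remainder 0. First occurrence in the window: #2 on November 20, 2028 (1×2 = 2 days in).
December 24, 2028 is 36 days after the start; 36 ÷ 2 = 18 remainder 0. Last occurrence in the window: #19 on December 24, 2028.
Occurrences #2 through #19: 18 in total.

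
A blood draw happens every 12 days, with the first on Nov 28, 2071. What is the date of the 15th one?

The 15th occurrence is 14 intervals after the first: 14 × 12 = 168 days after Nov 28, 2071.
Nov has 30 days — 2 days to the end of Nov leaves 166.
Dec has 31 days (135 left).
Jan has 31 days (104 left).
Feb has 29 days (75 left).
Mar has 31 days (44 left).
Apr has 30 days (14 left).
14 days into May → May 14, 2072.

May 14, 2072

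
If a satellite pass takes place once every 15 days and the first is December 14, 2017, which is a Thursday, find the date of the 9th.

The 9th occurrence is 8 intervals after the first: 8 × 15 = 120 days after December 14, 2017.
December has 31 days — 17 days to the end of December leaves 103.
January has 31 days (72 left).
February has 28 days (44 left).
March has 31 days (13 left).
13 days into April → April 13, 2018.

April 13, 2018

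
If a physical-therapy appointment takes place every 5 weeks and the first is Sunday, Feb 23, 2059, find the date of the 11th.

The 11th occurrence is 10 intervals after the first: 10 × 35 = 350 days after Feb 23, 2059.
Feb has 28 days — 5 days to the end of Feb leaves 345.
Mar has 31 days (314 left).
Apr has 30 days (284 left).
May has 31 days (253 left).
Jun has 30 days (223 left).
Jul has 31 days (192 left).
Aug has 31 days (161 left).
Sep has 30 days (131 left).
Oct has 31 days (100 left).
Nov has 30 days (70 left).
Dec has 31 days (39 left).
Jan has 31 days (8 left).
8 days into Feb → Feb 8, 2060.

Feb 8, 2060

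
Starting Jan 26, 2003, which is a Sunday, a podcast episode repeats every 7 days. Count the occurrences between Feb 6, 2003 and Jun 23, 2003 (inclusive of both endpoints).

Occurrences land 7·i days after Jan 26, 2003 for i = 0, 1, 2, …
Feb 6, 2003 is 11 days after the start; 11 ÷ 7 = 1 remainder 4; since the remainder is 4, round up to i = 2. First occurrence in the window: #3 on Feb 9, 2003 (2×7 = 14 days in).
Jun 23, 2003 is 148 days after the start; 148 ÷ 7 = 21 remainder 1. Last occurrence in the window: #22 on Jun 22, 2003.
Occurrences #3 through #22: 20 in total.

20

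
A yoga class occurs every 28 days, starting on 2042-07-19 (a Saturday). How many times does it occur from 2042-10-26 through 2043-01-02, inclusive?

Occurrences land 28·i days after 2042-07-19 for i = 0, 1, 2, …
2042-10-26 is 99 days after the start; 99 ÷ 28 = 3 remainder 15; since the remainder is 15, round up to i = 4. First occurrence in the window: #5 on 2042-11-08 (4×28 = 112 days in).
2043-01-02 is 167 days after the start; 167 ÷ 28 = 5 remainder 27. Last occurrence in the window: #6 on 2042-12-06.
Occurrences #5 through #6: 2 in total.

2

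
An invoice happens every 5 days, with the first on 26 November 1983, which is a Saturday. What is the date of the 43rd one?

23 June 1984

The 43rd occurrence is 42 intervals after the first: 42 × 5 = 210 days after 26 November 1983.
November has 30 days — 4 days to the end of November leaves 206.
December has 31 days (175 left).
January has 31 days (144 left).
February has 29 days (115 left).
March has 31 days (84 left).
April has 30 days (54 left).
May has 31 days (23 left).
23 days into June → 23 June 1984.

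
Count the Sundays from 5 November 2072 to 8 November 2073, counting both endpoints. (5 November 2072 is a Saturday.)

5 November 2072 is a Saturday; the first Sunday on or after it is 6 November 2072 (1 day later).
From 6 November 2072 to 8 November 2073: 55 + 312 = 367 days (rest of 2072, to 8 November 2073 in 2073).
367 ÷ 7 = 52 full weeks with remainder 3, so 52 more Sundays after the first → 53.

53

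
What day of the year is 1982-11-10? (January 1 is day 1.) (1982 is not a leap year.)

Days in months before November: 31 + 28 + 31 + 30 + 31 + 30 + 31 + 31 + 30 + 31 = 304.
Plus 10 days into November → day 314.

314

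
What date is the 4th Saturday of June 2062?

The first Saturday of June 2062 is June 3.
The 4th Saturday is 3 weeks later: 3 + 21 = 24.

2062-06-24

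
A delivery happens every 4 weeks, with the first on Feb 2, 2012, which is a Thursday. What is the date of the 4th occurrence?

The 4th occurrence is 3 intervals after the first: 3 × 28 = 84 days after Feb 2, 2012.
Feb has 29 days — 27 days to the end of Feb leaves 57.
Mar has 31 days (26 left).
26 days into Apr → Apr 26, 2012.

Apr 26, 2012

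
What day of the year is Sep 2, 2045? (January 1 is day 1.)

245

Days in months before Sep: 31 + 28 + 31 + 30 + 31 + 30 + 31 + 31 = 243.
Plus 2 days into Sep → day 245.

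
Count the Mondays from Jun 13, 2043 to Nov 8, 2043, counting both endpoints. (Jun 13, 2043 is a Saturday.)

Jun 13, 2043 is a Saturday; the first Monday on or after it is Jun 15, 2043 (2 days later).
From Jun 15, 2043 to Nov 8, 2043: 15 + 31 + 31 + 30 + 31 + 8 = 146 days (rest of Jun, Jul, Aug, Sep, Oct, Nov).
146 ÷ 7 = 20 full weeks with remainder 6, so 20 more Mondays after the first → 21.

21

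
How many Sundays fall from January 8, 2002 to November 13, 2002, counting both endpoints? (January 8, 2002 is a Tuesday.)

January 8, 2002 is a Tuesday; the first Sunday on or after it is January 13, 2002 (5 days later).
From January 13, 2002 to November 13, 2002: 18 + 28 + 31 + 30 + 31 + 30 + 31 + 31 + 30 + 31 + 13 = 304 days (rest of January, February, March, April, May, June, July, August, September, October, November).
304 ÷ 7 = 43 full weeks with remainder 3, so 43 more Sundays after the first → 44.

44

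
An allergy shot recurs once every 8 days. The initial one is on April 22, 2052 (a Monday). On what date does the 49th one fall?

May 11, 2053

The 49th occurrence is 48 intervals after the first: 48 × 8 = 384 days after April 22, 2052.
April has 30 days — 8 days to the end of April leaves 376.
May has 31 days (345 left).
June has 30 days (315 left).
July has 31 days (284 left).
August has 31 days (253 left).
September has 30 days (223 left).
October has 31 days (192 left).
November has 30 days (162 left).
December has 31 days (131 left).
January has 31 days (100 left).
February has 28 days (72 left).
March has 31 days (41 left).
April has 30 days (11 left).
11 days into May → May 11, 2053.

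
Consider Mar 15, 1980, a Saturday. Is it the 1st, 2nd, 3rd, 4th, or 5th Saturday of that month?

3rd

Day 15 falls in week ⌈15/7⌉ of the month.
Days 1–7 hold the 1st Saturday, 8–14 the 2nd, 15–21 the 3rd, 22–28 the 4th, 29–31 the 5th.
15 is in the range for the 3rd.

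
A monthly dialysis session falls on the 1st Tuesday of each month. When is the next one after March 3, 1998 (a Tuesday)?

March 1998 starts on a Sunday, so its 1st Tuesday is March 3, 1998 (2 days in).
That is not after March 3, 1998, so look at April 1998.
April 1998 starts on a Wednesday, so its 1st Tuesday is April 7, 1998 (6 days in).

April 7, 1998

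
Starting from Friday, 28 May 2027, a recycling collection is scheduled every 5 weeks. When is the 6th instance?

19 November 2027

The 6th occurrence is 5 intervals after the first: 5 × 35 = 175 days after 28 May 2027.
May has 31 days — 3 days to the end of May leaves 172.
June has 30 days (142 left).
July has 31 days (111 left).
August has 31 days (80 left).
September has 30 days (50 left).
October has 31 days (19 left).
19 days into November → 19 November 2027.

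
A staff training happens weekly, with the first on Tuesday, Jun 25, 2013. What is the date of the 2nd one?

The 2nd occurrence is 1 interval after the first: 1 × 7 = 7 days after Jun 25, 2013.
Jun has 30 days — 5 days to the end of Jun leaves 2.
2 days into Jul → Jul 2, 2013.

Jul 2, 2013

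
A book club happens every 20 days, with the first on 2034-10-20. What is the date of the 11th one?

2035-05-08

The 11th occurrence is 10 intervals after the first: 10 × 20 = 200 days after 2034-10-20.
October has 31 days — 11 days to the end of October leaves 189.
November has 30 days (159 left).
December has 31 days (128 left).
January has 31 days (97 left).
February has 28 days (69 left).
March has 31 days (38 left).
April has 30 days (8 left).
8 days into May → 2035-05-08.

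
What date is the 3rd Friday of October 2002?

18 October 2002

October 2002 begins on a Tuesday, so the first Friday is October 4 (3 days later).
The 3rd Friday is 2 weeks later: 4 + 14 = 18.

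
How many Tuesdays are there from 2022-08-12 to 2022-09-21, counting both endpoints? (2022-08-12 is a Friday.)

2022-08-12 is a Friday; the first Tuesday on or after it is 2022-08-16 (4 days later).
From 2022-08-16 to 2022-09-21: 15 + 21 = 36 days (rest of August, September).
36 ÷ 7 = 5 full weeks with remainder 1, so 5 more Tuesdays after the first → 6.

6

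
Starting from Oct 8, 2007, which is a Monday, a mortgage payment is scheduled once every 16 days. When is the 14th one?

May 3, 2008

The 14th occurrence is 13 intervals after the first: 13 × 16 = 208 days after Oct 8, 2007.
Oct has 31 days — 23 days to the end of Oct leaves 185.
Nov has 30 days (155 left).
Dec has 31 days (124 left).
Jan has 31 days (93 left).
Feb has 29 days (64 left).
Mar has 31 days (33 left).
Apr has 30 days (3 left).
3 days into May → May 3, 2008.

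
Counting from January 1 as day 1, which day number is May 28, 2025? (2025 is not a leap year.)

148

Days in months before May: 31 + 28 + 31 + 30 = 120.
Plus 28 days into May → day 148.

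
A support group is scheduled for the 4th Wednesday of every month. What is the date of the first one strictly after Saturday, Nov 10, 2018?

Nov 28, 2018

Nov 2018 starts on a Thursday; its first Wednesday is the 7th, so the 4th Wednesday is the 28th — Nov 28, 2018.
Nov 28, 2018 is after Nov 10, 2018, so that is the next one.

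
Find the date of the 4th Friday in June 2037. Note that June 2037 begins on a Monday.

2037-06-26

June 2037 begins on a Monday, so the first Friday is June 5 (4 days later).
The 4th Friday is 3 weeks later: 5 + 21 = 26.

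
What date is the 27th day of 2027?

January 27, 2027

27 into January → January 27.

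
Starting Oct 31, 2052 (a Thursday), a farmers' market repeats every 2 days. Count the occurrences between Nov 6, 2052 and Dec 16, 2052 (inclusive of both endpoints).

Occurrences land 2·i days after Oct 31, 2052 for i = 0, 1, 2, …
Nov 6, 2052 is 6 days after the start; 6 ÷ 2 = 3 remainder 0. First occurrence in the window: #4 on Nov 6, 2052 (3×2 = 6 days in).
Dec 16, 2052 is 46 days after the start; 46 ÷ 2 = 23 remainder 0. Last occurrence in the window: #24 on Dec 16, 2052.
Occurrences #4 through #24: 21 in total.

21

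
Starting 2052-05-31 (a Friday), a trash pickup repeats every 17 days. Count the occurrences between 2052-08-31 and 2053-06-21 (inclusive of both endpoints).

Occurrences land 17·i days after 2052-05-31 for i = 0, 1, 2, …
2052-08-31 is 92 days after the start; 92 ÷ 17 = 5 remainder 7; since the remainder is 7, round up to i = 6. First occurrence in the window: #7 on 2052-09-10 (6×17 = 102 days in).
2053-06-21 is 386 days after the start; 386 ÷ 17 = 22 remainder 12. Last occurrence in the window: #23 on 2053-06-09.
Occurrences #7 through #23: 17 in total.

17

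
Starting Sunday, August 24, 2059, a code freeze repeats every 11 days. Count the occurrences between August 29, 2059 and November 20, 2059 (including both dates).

8

Occurrences land 11·i days after August 24, 2059 for i = 0, 1, 2, …
August 29, 2059 is 5 days after the start; 5 ÷ 11 = 0 remainder 5; since the remainder is 5, round up to i = 1. First occurrence in the window: #2 on September 4, 2059 (1×11 = 11 days in).
November 20, 2059 is 88 days after the start; 88 ÷ 11 = 8 remainder 0. Last occurrence in the window: #9 on November 20, 2059.
Occurrences #2 through #9: 8 in total.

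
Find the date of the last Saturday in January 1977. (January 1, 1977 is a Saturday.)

January 1977 begins on a Saturday, so the first Saturday is January 1.
January 1977 has 31 days. Adding weeks: 1, 8, 15, 22, 29 — the last one ≤ 31 is the 29th.

1977-01-29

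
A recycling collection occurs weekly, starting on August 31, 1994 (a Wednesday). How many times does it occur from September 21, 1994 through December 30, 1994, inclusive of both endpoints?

Occurrences land 7·i days after August 31, 1994 for i = 0, 1, 2, …
September 21, 1994 is 21 days after the start; 21 ÷ 7 = 3 remainder 0. First occurrence in the window: #4 on September 21, 1994 (3×7 = 21 days in).
December 30, 1994 is 121 days after the start; 121 ÷ 7 = 17 remainder 2. Last occurrence in the window: #18 on December 28, 1994.
Occurrences #4 through #18: 15 in total.

15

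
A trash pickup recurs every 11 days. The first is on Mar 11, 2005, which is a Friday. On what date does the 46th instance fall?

Jul 19, 2006

The 46th occurrence is 45 intervals after the first: 45 × 11 = 495 days after Mar 11, 2005.
Mar has 31 days — 20 days to the end of Mar leaves 475.
From end of Mar to end of 2005 is 275 days (200 left).
Jan has 31 days (169 left).
Feb has 28 days (141 left).
Mar has 31 days (110 left).
Apr has 30 days (80 left).
May has 31 days (49 left).
Jun has 30 days (19 left).
19 days into Jul → Jul 19, 2006.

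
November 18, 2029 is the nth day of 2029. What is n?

Days in months before November: 31 + 28 + 31 + 30 + 31 + 30 + 31 + 31 + 30 + 31 = 304.
Plus 18 days into November → day 322.

322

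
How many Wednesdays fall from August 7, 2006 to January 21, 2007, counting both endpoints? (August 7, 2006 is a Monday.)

August 7, 2006 is a Monday; the first Wednesday on or after it is August 9, 2006 (2 days later).
From August 9, 2006 to January 21, 2007: 22 + 30 + 31 + 30 + 31 + 21 = 165 days (rest of August, September, October, November, December, January).
165 ÷ 7 = 23 full weeks with remainder 4, so 23 more Wednesdays after the first → 24.

24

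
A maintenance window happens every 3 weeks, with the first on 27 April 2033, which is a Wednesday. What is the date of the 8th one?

21 September 2033

The 8th occurrence is 7 intervals after the first: 7 × 21 = 147 days after 27 April 2033.
April has 30 days — 3 days to the end of April leaves 144.
May has 31 days (113 left).
June has 30 days (83 left).
July has 31 days (52 left).
August has 31 days (21 left).
21 days into September → 21 September 2033.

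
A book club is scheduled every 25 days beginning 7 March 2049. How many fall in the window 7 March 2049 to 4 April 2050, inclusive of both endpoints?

16

Occurrences land 25·i days after 7 March 2049 for i = 0, 1, 2, …
The window opens on the start date, so the first occurrence inside is #1 on 7 March 2049.
4 April 2050 is 393 days after the start; 393 ÷ 25 = 15 remainder 18. Last occurrence in the window: #16 on 17 March 2050.
Occurrences #1 through #16: 16 in total.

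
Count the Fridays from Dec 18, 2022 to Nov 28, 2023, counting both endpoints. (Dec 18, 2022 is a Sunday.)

49

Dec 18, 2022 is a Sunday; the first Friday on or after it is Dec 23, 2022 (5 days later).
From Dec 23, 2022 to Nov 28, 2023: 8 + 332 = 340 days (rest of 2022, to Nov 28, 2023 in 2023).
340 ÷ 7 = 48 full weeks with remainder 4, so 48 more Fridays after the first → 49.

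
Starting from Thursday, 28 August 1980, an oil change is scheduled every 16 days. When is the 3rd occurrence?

The 3rd occurrence is 2 intervals after the first: 2 × 16 = 32 days after 28 August 1980.
August has 31 days — 3 days to the end of August leaves 29.
29 days into September → 29 September 1980.

29 September 1980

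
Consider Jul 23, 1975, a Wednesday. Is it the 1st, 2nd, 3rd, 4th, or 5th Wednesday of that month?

Day 23 falls in week ⌈23/7⌉ of the month.
Days 1–7 hold the 1st Wednesday, 8–14 the 2nd, 15–21 the 3rd, 22–28 the 4th, 29–31 the 5th.
23 is in the range for the 4th.

4th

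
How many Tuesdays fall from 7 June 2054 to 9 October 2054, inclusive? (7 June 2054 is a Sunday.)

7 June 2054 is a Sunday; the first Tuesday on or after it is 9 June 2054 (2 days later).
From 9 June 2054 to 9 October 2054: 21 + 31 + 31 + 30 + 9 = 122 days (rest of June, July, August, September, October).
122 ÷ 7 = 17 full weeks with remainder 3, so 17 more Tuesdays after the first → 18.

18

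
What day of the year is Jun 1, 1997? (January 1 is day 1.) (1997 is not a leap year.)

Days in months before Jun: 31 + 28 + 31 + 30 + 31 = 151.
Plus 1 day into Jun → day 152.

152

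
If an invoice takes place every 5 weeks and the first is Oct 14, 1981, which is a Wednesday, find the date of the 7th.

The 7th occurrence is 6 intervals after the first: 6 × 35 = 210 days after Oct 14, 1981.
Oct has 31 days — 17 days to the end of Oct leaves 193.
Nov has 30 days (163 left).
Dec has 31 days (132 left).
Jan has 31 days (101 left).
Feb has 28 days (73 left).
Mar has 31 days (42 left).
Apr has 30 days (12 left).
12 days into May → May 12, 1982.

May 12, 1982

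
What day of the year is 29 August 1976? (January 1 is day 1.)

Days in months before August: 31 + 29 + 31 + 30 + 31 + 30 + 31 = 213.
Plus 29 days into August → day 242.

242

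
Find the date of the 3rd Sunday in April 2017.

The first Sunday of April 2017 is April 2.
The 3rd Sunday is 2 weeks later: 2 + 14 = 16.

16 April 2017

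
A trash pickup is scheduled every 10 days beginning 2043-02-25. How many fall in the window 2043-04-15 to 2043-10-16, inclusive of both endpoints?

Occurrences land 10·i days after 2043-02-25 for i = 0, 1, 2, …
2043-04-15 is 49 days after the start; 49 ÷ 10 = 4 remainder 9; since the remainder is 9, round up to i = 5. First occurrence in the window: #6 on 2043-04-16 (5×10 = 50 days in).
2043-10-16 is 233 days after the start; 233 ÷ 10 = 23 remainder 3. Last occurrence in the window: #24 on 2043-10-13.
Occurrences #6 through #24: 19 in total.

19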